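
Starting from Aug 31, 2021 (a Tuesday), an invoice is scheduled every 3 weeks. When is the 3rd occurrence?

The 3rd occurrence is 2 intervals after the first: 2 × 21 = 42 days after Aug 31, 2021.
Aug has 31 days — 0 days to the end of Aug leaves 42.
Sep has 30 days (12 left).
12 days into Oct → Oct 12, 2021.

Oct 12, 2021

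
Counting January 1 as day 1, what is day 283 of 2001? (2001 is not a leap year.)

Jan has 31 days (283 − 31 = 252 remain).
Feb has 28 days (252 − 28 = 224 remain).
Mar has 31 days (224 − 31 = 193 remain).
Apr has 30 days (193 − 30 = 163 remain).
May has 31 days (163 − 31 = 132 remain).
Jun has 30 days (132 − 30 = 102 remain).
Jul has 31 days (102 − 31 = 71 remain).
Aug has 31 days (71 − 31 = 40 remain).
Sep has 30 days (40 − 30 = 10 remain).
10 into Oct → Oct 10.

Oct 10, 2001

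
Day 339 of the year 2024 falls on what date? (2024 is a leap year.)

2024-12-04

January has 31 days (339 − 31 = 308 remain).
February has 29 days (308 − 29 = 279 remain).
March has 31 days (279 − 31 = 248 remain).
April has 30 days (248 − 30 = 218 remain).
May has 31 days (218 − 31 = 187 remain).
June has 30 days (187 − 30 = 157 remain).
July has 31 days (157 − 31 = 126 remain).
August has 31 days (126 − 31 = 95 remain).
September has 30 days (95 − 30 = 65 remain).
October has 31 days (65 − 31 = 34 remain).
November has 30 days (34 − 30 = 4 remain).
4 into December → December 4.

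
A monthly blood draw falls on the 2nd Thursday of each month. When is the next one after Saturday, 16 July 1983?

July 1983 starts on a Friday; its first Thursday is the 7th, so the 2nd Thursday is the 14th — 14 July 1983.
That is not after 16 July 1983, so look at August 1983.
August 1983 starts on a Monday; its first Thursday is the 4th, so the 2nd Thursday is the 11th — 11 August 1983.

11 August 1983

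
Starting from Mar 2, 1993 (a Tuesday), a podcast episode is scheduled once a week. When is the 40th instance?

The 40th occurrence is 39 intervals after the first: 39 × 7 = 273 days after Mar 2, 1993.
Mar has 31 days — 29 days to the end of Mar leaves 244.
Apr has 30 days (214 left).
May has 31 days (183 left).
Jun has 30 days (153 left).
Jul has 31 days (122 left).
Aug has 31 days (91 left).
Sep has 30 days (61 left).
Oct has 31 days (30 left).
30 days into Nov → Nov 30, 1993.

Nov 30, 1993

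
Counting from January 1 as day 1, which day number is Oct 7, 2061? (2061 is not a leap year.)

280

Days in months before Oct: 31 + 28 + 31 + 30 + 31 + 30 + 31 + 31 + 30 = 273.
Plus 7 days into Oct → day 280.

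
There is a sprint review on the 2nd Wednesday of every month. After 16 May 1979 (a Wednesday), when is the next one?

13 June 1979

May 1979 starts on a Tuesday; its first Wednesday is the 2nd, so the 2nd Wednesday is the 9th — 9 May 1979.
That is not after 16 May 1979, so look at June 1979.
June 1979 starts on a Friday; its first Wednesday is the 6th, so the 2nd Wednesday is the 13th — 13 June 1979.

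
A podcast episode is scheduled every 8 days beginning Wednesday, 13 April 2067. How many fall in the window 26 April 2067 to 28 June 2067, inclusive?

8

Occurrences land 8·i days after 13 April 2067 for i = 0, 1, 2, …
26 April 2067 is 13 days after the start; 13 ÷ 8 = 1 remainder 5; since the remainder is 5, round up to i = 2. First occurrence in the window: #3 on 29 April 2067 (2×8 = 16 days in).
28 June 2067 is 76 days after the start; 76 ÷ 8 = 9 remainder 4. Last occurrence in the window: #10 on 24 June 2067.
Occurrences #3 through #10: 8 in total.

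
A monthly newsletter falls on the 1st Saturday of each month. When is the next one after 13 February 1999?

6 March 1999

February 1999 starts on a Monday, so its 1st Saturday is 6 February 1999 (5 days in).
That is not after 13 February 1999, so look at March 1999.
March 1999 starts on a Monday, so its 1st Saturday is 6 March 1999 (5 days in).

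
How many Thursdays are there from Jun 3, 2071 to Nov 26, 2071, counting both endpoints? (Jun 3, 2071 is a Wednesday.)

Jun 3, 2071 is a Wednesday; the first Thursday on or after it is Jun 4, 2071 (1 day later).
From Jun 4, 2071 to Nov 26, 2071: 26 + 31 + 31 + 30 + 31 + 26 = 175 days (rest of Jun, Jul, Aug, Sep, Oct, Nov).
175 ÷ 7 = 25 full weeks with remainder 0, so 25 more Thursdays after the first → 26.

26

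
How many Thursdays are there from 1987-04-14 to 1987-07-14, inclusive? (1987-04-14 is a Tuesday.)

1987-04-14 is a Tuesday; the first Thursday on or after it is 1987-04-16 (2 days later).
From 1987-04-16 to 1987-07-14: 14 + 31 + 30 + 14 = 89 days (rest of April, May, June, July).
89 ÷ 7 = 12 full weeks with remainder 5, so 12 more Thursdays after the first → 13.

13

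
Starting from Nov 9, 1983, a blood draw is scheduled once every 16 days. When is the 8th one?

The 8th occurrence is 7 intervals after the first: 7 × 16 = 112 days after Nov 9, 1983.
Nov has 30 days — 21 days to the end of Nov leaves 91.
Dec has 31 days (60 left).
Jan has 31 days (29 left).
29 days into Feb → Feb 29, 1984.

Feb 29, 1984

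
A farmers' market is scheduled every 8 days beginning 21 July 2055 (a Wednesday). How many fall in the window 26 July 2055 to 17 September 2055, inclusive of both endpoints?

7

Occurrences land 8·i days after 21 July 2055 for i = 0, 1, 2, …
26 July 2055 is 5 days after the start; 5 ÷ 8 = 0 remainder 5; since the remainder is 5, round up to i = 1. First occurrence in the window: #2 on 29 July 2055 (1×8 = 8 days in).
17 September 2055 is 58 days after the start; 58 ÷ 8 = 7 remainder 2. Last occurrence in the window: #8 on 15 September 2055.
Occurrences #2 through #8: 7 in total.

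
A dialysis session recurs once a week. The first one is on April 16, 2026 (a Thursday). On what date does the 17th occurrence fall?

The 17th occurrence is 16 intervals after the first: 16 × 7 = 112 days after April 16, 2026.
April has 30 days — 14 days to the end of April leaves 98.
May has 31 days (67 left).
June has 30 days (37 left).
July has 31 days (6 left).
6 days into August → August 6, 2026.

August 6, 2026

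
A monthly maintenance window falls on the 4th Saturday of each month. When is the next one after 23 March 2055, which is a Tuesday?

March 2055 starts on a Monday; its first Saturday is the 6th, so the 4th Saturday is the 27th — 27 March 2055.
27 March 2055 is after 23 March 2055, so that is the next one.

27 March 2055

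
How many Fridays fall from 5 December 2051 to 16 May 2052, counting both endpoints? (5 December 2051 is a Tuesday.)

5 December 2051 is a Tuesday; the first Friday on or after it is 8 December 2051 (3 days later).
From 8 December 2051 to 16 May 2052: 23 + 31 + 29 + 31 + 30 + 16 = 160 days (rest of December, January, February, March, April, May).
160 ÷ 7 = 22 full weeks with remainder 6, so 22 more Fridays after the first → 23.

23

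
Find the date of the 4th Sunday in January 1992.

January 26, 1992

The first Sunday of January 1992 is January 5.
The 4th Sunday is 3 weeks later: 5 + 21 = 26.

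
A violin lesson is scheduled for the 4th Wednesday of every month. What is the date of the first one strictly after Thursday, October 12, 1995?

October 1995 starts on a Sunday; its first Wednesday is the 4th, so the 4th Wednesday is the 25th — October 25, 1995.
October 25, 1995 is after October 12, 1995, so that is the next one.

October 25, 1995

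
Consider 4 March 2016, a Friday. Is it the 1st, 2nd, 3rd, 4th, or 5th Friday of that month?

Day 4 falls in week ⌈4/7⌉ of the month.
Days 1–7 hold the 1st Friday, 8–14 the 2nd, 15–21 the 3rd, 22–28 the 4th, 29–31 the 5th.
4 is in the range for the 1st.

1st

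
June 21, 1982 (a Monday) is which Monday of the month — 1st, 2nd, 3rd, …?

3rd

Day 21 falls in week ⌈21/7⌉ of the month.
Days 1–7 hold the 1st Monday, 8–14 the 2nd, 15–21 the 3rd, 22–28 the 4th, 29–31 the 5th.
21 is in the range for the 3rd.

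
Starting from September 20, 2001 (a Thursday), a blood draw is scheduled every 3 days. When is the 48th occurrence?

The 48th occurrence is 47 intervals after the first: 47 × 3 = 141 days after September 20, 2001.
September has 30 days — 10 days to the end of September leaves 131.
October has 31 days (100 left).
November has 30 days (70 left).
December has 31 days (39 left).
January has 31 days (8 left).
8 days into February → February 8, 2002.

February 8, 2002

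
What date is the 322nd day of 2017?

Jan has 31 days (322 − 31 = 291 remain).
Feb has 28 days (291 − 28 = 263 remain).
Mar has 31 days (263 − 31 = 232 remain).
Apr has 30 days (232 − 30 = 202 remain).
May has 31 days (202 − 31 = 171 remain).
Jun has 30 days (171 − 30 = 141 remain).
Jul has 31 days (141 − 31 = 110 remain).
Aug has 31 days (110 − 31 = 79 remain).
Sep has 30 days (79 − 30 = 49 remain).
Oct has 31 days (49 − 31 = 18 remain).
18 into Nov → Nov 18.

Nov 18, 2017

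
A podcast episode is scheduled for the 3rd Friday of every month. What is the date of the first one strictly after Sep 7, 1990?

Sep 1990 starts on a Saturday; its first Friday is the 7th, so the 3rd Friday is the 21st — Sep 21, 1990.
Sep 21, 1990 is after Sep 7, 1990, so that is the next one.

Sep 21, 1990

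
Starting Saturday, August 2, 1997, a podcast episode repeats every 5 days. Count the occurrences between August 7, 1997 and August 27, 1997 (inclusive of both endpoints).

Occurrences land 5·i days after August 2, 1997 for i = 0, 1, 2, …
August 7, 1997 is 5 days after the start; 5 ÷ 5 = 1 remainder 0. First occurrence in the window: #2 on August 7, 1997 (1×5 = 5 days in).
August 27, 1997 is 25 days after the start; 25 ÷ 5 = 5 remainder 0. Last occurrence in the window: #6 on August 27, 1997.
Occurrences #2 through #6: 5 in total.

5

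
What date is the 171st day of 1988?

Jan has 31 days (171 − 31 = 140 remain).
Feb has 29 days (140 − 29 = 111 remain).
Mar has 31 days (111 − 31 = 80 remain).
Apr has 30 days (80 − 30 = 50 remain).
May has 31 days (50 − 31 = 19 remain).
19 into Jun → Jun 19.

Jun 19, 1988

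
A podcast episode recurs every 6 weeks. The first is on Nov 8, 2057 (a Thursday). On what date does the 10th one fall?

Nov 21, 2058

The 10th occurrence is 9 intervals after the first: 9 × 42 = 378 days after Nov 8, 2057.
Nov has 30 days — 22 days to the end of Nov leaves 356.
Dec has 31 days (325 left).
Jan has 31 days (294 left).
Feb has 28 days (266 left).
Mar has 31 days (235 left).
Apr has 30 days (205 left).
May has 31 days (174 left).
Jun has 30 days (144 left).
Jul has 31 days (113 left).
Aug has 31 days (82 left).
Sep has 30 days (52 left).
Oct has 31 days (21 left).
21 days into Nov → Nov 21, 2058.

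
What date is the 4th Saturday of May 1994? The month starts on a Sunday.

May 1994 begins on a Sunday, so the first Saturday is May 7 (6 days later).
The 4th Saturday is 3 weeks later: 7 + 21 = 28.

28 May 1994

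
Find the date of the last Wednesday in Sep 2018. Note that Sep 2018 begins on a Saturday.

Sep 26, 2018

Sep 2018 begins on a Saturday, so the first Wednesday is Sep 5 (4 days later).
Sep 2018 has 30 days. Adding weeks: 5, 12, 19, 26 — the last one ≤ 30 is the 26th.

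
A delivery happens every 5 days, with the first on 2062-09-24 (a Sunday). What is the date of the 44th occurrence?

The 44th occurrence is 43 intervals after the first: 43 × 5 = 215 days after 2062-09-24.
September has 30 days — 6 days to the end of September leaves 209.
October has 31 days (178 left).
November has 30 days (148 left).
December has 31 days (117 left).
January has 31 days (86 left).
February has 28 days (58 left).
March has 31 days (27 left).
27 days into April → 2063-04-27.

2063-04-27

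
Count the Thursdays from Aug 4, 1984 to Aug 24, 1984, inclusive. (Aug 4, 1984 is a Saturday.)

3

Aug 4, 1984 is a Saturday; the first Thursday on or after it is Aug 9, 1984 (5 days later).
From Aug 9, 1984 to Aug 24, 1984 is 24 − 9 = 15 days.
15 ÷ 7 = 2 full weeks with remainder 1, so 2 more Thursdays after the first → 3.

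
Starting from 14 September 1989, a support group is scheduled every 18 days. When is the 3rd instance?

20 October 1989

The 3rd occurrence is 2 intervals after the first: 2 × 18 = 36 days after 14 September 1989.
September has 30 days — 16 days to the end of September leaves 20.
20 days into October → 20 October 1989.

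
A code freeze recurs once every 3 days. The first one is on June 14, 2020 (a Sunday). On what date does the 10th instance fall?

The 10th occurrence is 9 intervals after the first: 9 × 3 = 27 days after June 14, 2020.
June has 30 days — 16 days to the end of June leaves 11.
11 days into July → July 11, 2020.

July 11, 2020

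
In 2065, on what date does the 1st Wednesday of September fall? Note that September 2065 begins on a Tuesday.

September 2065 begins on a Tuesday, so the first Wednesday is September 2 (1 day later).

2065-09-02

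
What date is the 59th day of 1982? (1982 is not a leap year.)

1982-02-28

January has 31 days (59 − 31 = 28 remain).
28 into February → February 28.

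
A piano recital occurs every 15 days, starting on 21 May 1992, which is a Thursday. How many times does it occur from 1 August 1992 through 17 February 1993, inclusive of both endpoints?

Occurrences land 15·i days after 21 May 1992 for i = 0, 1, 2, …
1 August 1992 is 72 days after the start; 72 ÷ 15 = 4 remainder 12; since the remainder is 12, round up to i = 5. First occurrence in the window: #6 on 4 August 1992 (5×15 = 75 days in).
17 February 1993 is 272 days after the start; 272 ÷ 15 = 18 remainder 2. Last occurrence in the window: #19 on 15 February 1993.
Occurrences #6 through #19: 14 in total.

14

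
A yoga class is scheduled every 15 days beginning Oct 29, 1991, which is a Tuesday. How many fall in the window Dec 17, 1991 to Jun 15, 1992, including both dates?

12

Occurrences land 15·i days after Oct 29, 1991 for i = 0, 1, 2, …
Dec 17, 1991 is 49 days after the start; 49 ÷ 15 = 3 remainder 4; since the remainder is 4, round up to i = 4. First occurrence in the window: #5 on Dec 28, 1991 (4×15 = 60 days in).
Jun 15, 1992 is 230 days after the start; 230 ÷ 15 = 15 remainder 5. Last occurrence in the window: #16 on Jun 10, 1992.
Occurrences #5 through #16: 12 in total.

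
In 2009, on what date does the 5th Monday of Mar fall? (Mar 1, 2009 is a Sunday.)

Mar 30, 2009

Mar 2009 begins on a Sunday, so the first Monday is Mar 2 (1 day later).
The 5th Monday is 4 weeks later: 2 + 28 = 30.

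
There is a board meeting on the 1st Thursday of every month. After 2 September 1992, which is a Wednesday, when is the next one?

3 September 1992

September 1992 starts on a Tuesday, so its 1st Thursday is 3 September 1992 (2 days in).
3 September 1992 is after 2 September 1992, so that is the next one.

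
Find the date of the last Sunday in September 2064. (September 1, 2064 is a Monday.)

28 September 2064

September 2064 begins on a Monday, so the first Sunday is September 7 (6 days later).
September 2064 has 30 days. Adding weeks: 7, 14, 21, 28 — the last one ≤ 30 is the 28th.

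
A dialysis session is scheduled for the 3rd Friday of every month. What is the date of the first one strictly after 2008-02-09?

February 2008 starts on a Friday; its first Friday is the 1st, so the 3rd Friday is the 15th — 2008-02-15.
2008-02-15 is after 2008-02-09, so that is the next one.

2008-02-15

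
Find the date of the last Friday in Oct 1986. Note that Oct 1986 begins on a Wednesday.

Oct 1986 begins on a Wednesday, so the first Friday is Oct 3 (2 days later).
Oct 1986 has 31 days. Adding weeks: 3, 10, 17, 24, 31 — the last one ≤ 31 is the 31st.

Oct 31, 1986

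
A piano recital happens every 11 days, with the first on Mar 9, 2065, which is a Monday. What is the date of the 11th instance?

The 11th occurrence is 10 intervals after the first: 10 × 11 = 110 days after Mar 9, 2065.
Mar has 31 days — 22 days to the end of Mar leaves 88.
Apr has 30 days (58 left).
May has 31 days (27 left).
27 days into Jun → Jun 27, 2065.

Jun 27, 2065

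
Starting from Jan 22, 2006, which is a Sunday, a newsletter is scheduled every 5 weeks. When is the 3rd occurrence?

Apr 2, 2006

The 3rd occurrence is 2 intervals after the first: 2 × 35 = 70 days after Jan 22, 2006.
Jan has 31 days — 9 days to the end of Jan leaves 61.
Feb has 28 days (33 left).
Mar has 31 days (2 left).
2 days into Apr → Apr 2, 2006.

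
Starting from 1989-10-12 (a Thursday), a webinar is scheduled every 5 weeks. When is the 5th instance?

1990-03-01

The 5th occurrence is 4 intervals after the first: 4 × 35 = 140 days after 1989-10-12.
October has 31 days — 19 days to the end of October leaves 121.
November has 30 days (91 left).
December has 31 days (60 left).
January has 31 days (29 left).
February has 28 days (1 left).
1 day into March → 1990-03-01.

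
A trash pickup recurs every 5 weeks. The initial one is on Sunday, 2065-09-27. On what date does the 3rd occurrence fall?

The 3rd occurrence is 2 intervals after the first: 2 × 35 = 70 days after 2065-09-27.
September has 30 days — 3 days to the end of September leaves 67.
October has 31 days (36 left).
November has 30 days (6 left).
6 days into December → 2065-12-06.

2065-12-06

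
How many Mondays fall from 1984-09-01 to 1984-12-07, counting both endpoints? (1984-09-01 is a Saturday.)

1984-09-01 is a Saturday; the first Monday on or after it is 1984-09-03 (2 days later).
From 1984-09-03 to 1984-12-07: 27 + 31 + 30 + 7 = 95 days (rest of September, October, November, December).
95 ÷ 7 = 13 full weeks with remainder 4, so 13 more Mondays after the first → 14.

14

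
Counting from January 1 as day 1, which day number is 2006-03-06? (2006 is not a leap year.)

65

Days in months before March: 31 + 28 = 59.
Plus 6 days into March → day 65.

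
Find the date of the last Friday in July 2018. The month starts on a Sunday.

July 2018 begins on a Sunday, so the first Friday is July 6 (5 days later).
July 2018 has 31 days. Adding weeks: 6, 13, 20, 27 — the last one ≤ 31 is the 27th.

July 27, 2018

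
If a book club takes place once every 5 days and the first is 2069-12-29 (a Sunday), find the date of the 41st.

2070-07-17

The 41st occurrence is 40 intervals after the first: 40 × 5 = 200 days after 2069-12-29.
December has 31 days — 2 days to the end of December leaves 198.
January has 31 days (167 left).
February has 28 days (139 left).
March has 31 days (108 left).
April has 30 days (78 left).
May has 31 days (47 left).
June has 30 days (17 left).
17 days into July → 2070-07-17.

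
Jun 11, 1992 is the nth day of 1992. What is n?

Days in months before Jun: 31 + 29 + 31 + 30 + 31 = 152.
Plus 11 days into Jun → day 163.

163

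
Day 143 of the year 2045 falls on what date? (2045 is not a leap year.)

Jan has 31 days (143 − 31 = 112 remain).
Feb has 28 days (112 − 28 = 84 remain).
Mar has 31 days (84 − 31 = 53 remain).
Apr has 30 days (53 − 30 = 23 remain).
23 into May → May 23.

May 23, 2045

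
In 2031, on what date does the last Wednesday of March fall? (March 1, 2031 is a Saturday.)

2031-03-26

March 2031 begins on a Saturday, so the first Wednesday is March 5 (4 days later).
March 2031 has 31 days. Adding weeks: 5, 12, 19, 26 — the last one ≤ 31 is the 26th.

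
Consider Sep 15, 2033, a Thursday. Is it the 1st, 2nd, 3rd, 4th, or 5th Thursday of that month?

Day 15 falls in week ⌈15/7⌉ of the month.
Days 1–7 hold the 1st Thursday, 8–14 the 2nd, 15–21 the 3rd, 22–28 the 4th, 29–31 the 5th.
15 is in the range for the 3rd.

3rd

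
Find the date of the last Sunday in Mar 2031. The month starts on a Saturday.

Mar 2031 begins on a Saturday, so the first Sunday is Mar 2 (1 day later).
Mar 2031 has 31 days. Adding weeks: 2, 9, 16, 23, 30 — the last one ≤ 31 is the 30th.

Mar 30, 2031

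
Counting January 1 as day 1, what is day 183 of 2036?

Jul 1, 2036

Jan has 31 days (183 − 31 = 152 remain).
Feb has 29 days (152 − 29 = 123 remain).
Mar has 31 days (123 − 31 = 92 remain).
Apr has 30 days (92 − 30 = 62 remain).
May has 31 days (62 − 31 = 31 remain).
Jun has 30 days (31 − 30 = 1 remain).
1 into Jul → Jul 1.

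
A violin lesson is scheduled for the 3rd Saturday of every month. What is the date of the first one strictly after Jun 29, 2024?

Jul 20, 2024

Jun 2024 starts on a Saturday; its first Saturday is the 1st, so the 3rd Saturday is the 15th — Jun 15, 2024.
That is not after Jun 29, 2024, so look at Jul 2024.
Jul 2024 starts on a Monday; its first Saturday is the 6th, so the 3rd Saturday is the 20th — Jul 20, 2024.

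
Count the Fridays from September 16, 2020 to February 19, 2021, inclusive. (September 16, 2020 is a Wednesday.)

September 16, 2020 is a Wednesday; the first Friday on or after it is September 18, 2020 (2 days later).
From September 18, 2020 to February 19, 2021: 12 + 31 + 30 + 31 + 31 + 19 = 154 days (rest of September, October, November, December, January, February).
154 ÷ 7 = 22 full weeks with remainder 0, so 22 more Fridays after the first → 23.

23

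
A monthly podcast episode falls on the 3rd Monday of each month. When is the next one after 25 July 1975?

July 1975 starts on a Tuesday; its first Monday is the 7th, so the 3rd Monday is the 21st — 21 July 1975.
That is not after 25 July 1975, so look at August 1975.
August 1975 starts on a Friday; its first Monday is the 4th, so the 3rd Monday is the 18th — 18 August 1975.

18 August 1975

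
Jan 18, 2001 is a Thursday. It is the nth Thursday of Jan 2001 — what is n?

3rd

Day 18 falls in week ⌈18/7⌉ of the month.
Days 1–7 hold the 1st Thursday, 8–14 the 2nd, 15–21 the 3rd, 22–28 the 4th, 29–31 the 5th.
18 is in the range for the 3rd.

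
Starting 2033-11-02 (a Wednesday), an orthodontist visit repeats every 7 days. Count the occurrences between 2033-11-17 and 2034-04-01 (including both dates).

Occurrences land 7·i days after 2033-11-02 for i = 0, 1, 2, …
2033-11-17 is 15 days after the start; 15 ÷ 7 = 2 remainder 1; since the remainder is 1, round up to i = 3. First occurrence in the window: #4 on 2033-11-23 (3×7 = 21 days in).
2034-04-01 is 150 days after the start; 150 ÷ 7 = 21 remainder 3. Last occurrence in the window: #22 on 2034-03-29.
Occurrences #4 through #22: 19 in total.

19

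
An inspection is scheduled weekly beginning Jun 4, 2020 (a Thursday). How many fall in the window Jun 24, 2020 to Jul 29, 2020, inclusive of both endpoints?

Occurrences land 7·i days after Jun 4, 2020 for i = 0, 1, 2, …
Jun 24, 2020 is 20 days after the start; 20 ÷ 7 = 2 remainder 6; since the remainder is 6, round up to i = 3. First occurrence in the window: #4 on Jun 25, 2020 (3×7 = 21 days in).
Jul 29, 2020 is 55 days after the start; 55 ÷ 7 = 7 remainder 6. Last occurrence in the window: #8 on Jul 23, 2020.
Occurrences #4 through #8: 5 in total.

5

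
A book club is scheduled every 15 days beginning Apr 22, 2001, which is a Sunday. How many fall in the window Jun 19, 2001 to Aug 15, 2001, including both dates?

4

Occurrences land 15·i days after Apr 22, 2001 for i = 0, 1, 2, …
Jun 19, 2001 is 58 days after the start; 58 ÷ 15 = 3 remainder 13; since the remainder is 13, round up to i = 4. First occurrence in the window: #5 on Jun 21, 2001 (4×15 = 60 days in).
Aug 15, 2001 is 115 days after the start; 115 ÷ 15 = 7 remainder 10. Last occurrence in the window: #8 on Aug 5, 2001.
Occurrences #5 through #8: 4 in total.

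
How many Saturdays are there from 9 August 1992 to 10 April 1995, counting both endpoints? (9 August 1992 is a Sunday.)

139

9 August 1992 is a Sunday; the first Saturday on or after it is 15 August 1992 (6 days later).
From 15 August 1992 to 10 April 1995: 138 + 365 + 365 + 100 = 968 days (rest of 1992, 1993, 1994, to 10 April 1995 in 1995).
968 ÷ 7 = 138 full weeks with remainder 2, so 138 more Saturdays after the first → 139.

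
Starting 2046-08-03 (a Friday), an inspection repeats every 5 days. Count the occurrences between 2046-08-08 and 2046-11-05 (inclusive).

Occurrences land 5·i days after 2046-08-03 for i = 0, 1, 2, …
2046-08-08 is 5 days after the start; 5 ÷ 5 = 1 remainder 0. First occurrence in the window: #2 on 2046-08-08 (1×5 = 5 days in).
2046-11-05 is 94 days after the start; 94 ÷ 5 = 18 remainder 4. Last occurrence in the window: #19 on 2046-11-01.
Occurrences #2 through #19: 18 in total.

18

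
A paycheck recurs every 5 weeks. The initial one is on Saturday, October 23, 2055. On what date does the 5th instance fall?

The 5th occurrence is 4 intervals after the first: 4 × 35 = 140 days after October 23, 2055.
October has 31 days — 8 days to the end of October leaves 132.
November has 30 days (102 left).
December has 31 days (71 left).
January has 31 days (40 left).
February has 29 days (11 left).
11 days into March → March 11, 2056.

March 11, 2056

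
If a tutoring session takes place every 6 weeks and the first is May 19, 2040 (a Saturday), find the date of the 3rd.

The 3rd occurrence is 2 intervals after the first: 2 × 42 = 84 days after May 19, 2040.
May has 31 days — 12 days to the end of May leaves 72.
June has 30 days (42 left).
July has 31 days (11 left).
11 days into August → August 11, 2040.

August 11, 2040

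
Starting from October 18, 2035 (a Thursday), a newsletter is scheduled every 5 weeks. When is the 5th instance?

March 6, 2036

The 5th occurrence is 4 intervals after the first: 4 × 35 = 140 days after October 18, 2035.
October has 31 days — 13 days to the end of October leaves 127.
November has 30 days (97 left).
December has 31 days (66 left).
January has 31 days (35 left).
February has 29 days (6 left).
6 days into March → March 6, 2036.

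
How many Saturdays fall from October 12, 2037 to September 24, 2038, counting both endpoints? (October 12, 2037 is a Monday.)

49

October 12, 2037 is a Monday; the first Saturday on or after it is October 17, 2037 (5 days later).
From October 17, 2037 to September 24, 2038: 75 + 267 = 342 days (rest of 2037, to September 24, 2038 in 2038).
342 ÷ 7 = 48 full weeks with remainder 6, so 48 more Saturdays after the first → 49.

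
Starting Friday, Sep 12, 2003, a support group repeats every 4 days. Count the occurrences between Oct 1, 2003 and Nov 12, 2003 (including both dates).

11

Occurrences land 4·i days after Sep 12, 2003 for i = 0, 1, 2, …
Oct 1, 2003 is 19 days after the start; 19 ÷ 4 = 4 remainder 3; since the remainder is 3, round up to i = 5. First occurrence in the window: #6 on Oct 2, 2003 (5×4 = 20 days in).
Nov 12, 2003 is 61 days after the start; 61 ÷ 4 = 15 remainder 1. Last occurrence in the window: #16 on Nov 11, 2003.
Occurrences #6 through #16: 11 in total.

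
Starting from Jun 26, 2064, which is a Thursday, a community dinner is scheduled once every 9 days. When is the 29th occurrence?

The 29th occurrence is 28 intervals after the first: 28 × 9 = 252 days after Jun 26, 2064.
Jun has 30 days — 4 days to the end of Jun leaves 248.
Jul has 31 days (217 left).
Aug has 31 days (186 left).
Sep has 30 days (156 left).
Oct has 31 days (125 left).
Nov has 30 days (95 left).
Dec has 31 days (64 left).
Jan has 31 days (33 left).
Feb has 28 days (5 left).
5 days into Mar → Mar 5, 2065.

Mar 5, 2065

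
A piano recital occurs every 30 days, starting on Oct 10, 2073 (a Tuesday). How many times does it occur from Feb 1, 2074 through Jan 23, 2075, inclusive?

12

Occurrences land 30·i days after Oct 10, 2073 for i = 0, 1, 2, …
Feb 1, 2074 is 114 days after the start; 114 ÷ 30 = 3 remainder 24; since the remainder is 24, round up to i = 4. First occurrence in the window: #5 on Feb 7, 2074 (4×30 = 120 days in).
Jan 23, 2075 is 470 days after the start; 470 ÷ 30 = 15 remainder 20. Last occurrence in the window: #16 on Jan 3, 2075.
Occurrences #5 through #16: 12 in total.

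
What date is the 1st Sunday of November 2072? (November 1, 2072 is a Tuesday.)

6 November 2072

November 2072 begins on a Tuesday, so the first Sunday is November 6 (5 days later).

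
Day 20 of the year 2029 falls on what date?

20 January 2029

20 into January → January 20.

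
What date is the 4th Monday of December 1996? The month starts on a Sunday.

December 1996 begins on a Sunday, so the first Monday is December 2 (1 day later).
The 4th Monday is 3 weeks later: 2 + 21 = 23.

December 23, 1996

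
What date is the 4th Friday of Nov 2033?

Nov 2033 begins on a Tuesday, so the first Friday is Nov 4 (3 days later).
The 4th Friday is 3 weeks later: 4 + 21 = 25.

Nov 25, 2033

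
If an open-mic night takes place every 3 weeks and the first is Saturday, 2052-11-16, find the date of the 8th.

2053-04-12

The 8th occurrence is 7 intervals after the first: 7 × 21 = 147 days after 2052-11-16.
November has 30 days — 14 days to the end of November leaves 133.
December has 31 days (102 left).
January has 31 days (71 left).
February has 28 days (43 left).
March has 31 days (12 left).
12 days into April → 2053-04-12.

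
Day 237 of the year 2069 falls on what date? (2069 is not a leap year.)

Jan has 31 days (237 − 31 = 206 remain).
Feb has 28 days (206 − 28 = 178 remain).
Mar has 31 days (178 − 31 = 147 remain).
Apr has 30 days (147 − 30 = 117 remain).
May has 31 days (117 − 31 = 86 remain).
Jun has 30 days (86 − 30 = 56 remain).
Jul has 31 days (56 − 31 = 25 remain).
25 into Aug → Aug 25.

Aug 25, 2069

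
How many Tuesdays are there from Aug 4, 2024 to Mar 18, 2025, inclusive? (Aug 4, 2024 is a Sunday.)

Aug 4, 2024 is a Sunday; the first Tuesday on or after it is Aug 6, 2024 (2 days later).
From Aug 6, 2024 to Mar 18, 2025: 25 + 30 + 31 + 30 + 31 + 31 + 28 + 18 = 224 days (rest of Aug, Sep, Oct, Nov, Dec, Jan, Feb, Mar).
224 ÷ 7 = 32 full weeks with remainder 0, so 32 more Tuesdays after the first → 33.

33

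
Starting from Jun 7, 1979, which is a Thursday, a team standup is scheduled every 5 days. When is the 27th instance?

Oct 15, 1979

The 27th occurrence is 26 intervals after the first: 26 × 5 = 130 days after Jun 7, 1979.
Jun has 30 days — 23 days to the end of Jun leaves 107.
Jul has 31 days (76 left).
Aug has 31 days (45 left).
Sep has 30 days (15 left).
15 days into Oct → Oct 15, 1979.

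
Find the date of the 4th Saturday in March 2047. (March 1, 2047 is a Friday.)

2047-03-23

March 2047 begins on a Friday, so the first Saturday is March 2 (1 day later).
The 4th Saturday is 3 weeks later: 2 + 21 = 23.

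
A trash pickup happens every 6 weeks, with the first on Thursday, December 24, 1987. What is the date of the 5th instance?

The 5th occurrence is 4 intervals after the first: 4 × 42 = 168 days after December 24, 1987.
December has 31 days — 7 days to the end of December leaves 161.
January has 31 days (130 left).
February has 29 days (101 left).
March has 31 days (70 left).
April has 30 days (40 left).
May has 31 days (9 left).
9 days into June → June 9, 1988.

June 9, 1988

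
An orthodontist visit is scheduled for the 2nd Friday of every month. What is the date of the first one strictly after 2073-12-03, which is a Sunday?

December 2073 starts on a Friday; its first Friday is the 1st, so the 2nd Friday is the 8th — 2073-12-08.
2073-12-08 is after 2073-12-03, so that is the next one.

2073-12-08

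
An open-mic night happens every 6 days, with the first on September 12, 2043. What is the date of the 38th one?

April 21, 2044

The 38th occurrence is 37 intervals after the first: 37 × 6 = 222 days after September 12, 2043.
September has 30 days — 18 days to the end of September leaves 204.
October has 31 days (173 left).
November has 30 days (143 left).
December has 31 days (112 left).
January has 31 days (81 left).
February has 29 days (52 left).
March has 31 days (21 left).
21 days into April → April 21, 2044.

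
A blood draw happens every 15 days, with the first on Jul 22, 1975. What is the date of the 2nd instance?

Aug 6, 1975

The 2nd occurrence is 1 interval after the first: 1 × 15 = 15 days after Jul 22, 1975.
Jul has 31 days — 9 days to the end of Jul leaves 6.
6 days into Aug → Aug 6, 1975.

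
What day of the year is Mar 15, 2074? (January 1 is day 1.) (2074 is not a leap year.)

74

Days in months before Mar: 31 + 28 = 59.
Plus 15 days into Mar → day 74.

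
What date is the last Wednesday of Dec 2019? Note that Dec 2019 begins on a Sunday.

Dec 2019 begins on a Sunday, so the first Wednesday is Dec 4 (3 days later).
Dec 2019 has 31 days. Adding weeks: 4, 11, 18, 25 — the last one ≤ 31 is the 25th.

Dec 25, 2019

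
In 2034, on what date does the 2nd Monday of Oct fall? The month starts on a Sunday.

Oct 2034 begins on a Sunday, so the first Monday is Oct 2 (1 day later).
The 2nd Monday is 1 weeks later: 2 + 7 = 9.

Oct 9, 2034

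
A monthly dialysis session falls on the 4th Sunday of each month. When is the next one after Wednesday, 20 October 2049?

24 October 2049

October 2049 starts on a Friday; its first Sunday is the 3rd, so the 4th Sunday is the 24th — 24 October 2049.
24 October 2049 is after 20 October 2049, so that is the next one.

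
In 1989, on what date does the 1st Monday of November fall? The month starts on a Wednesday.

1989-11-06

November 1989 begins on a Wednesday, so the first Monday is November 6 (5 days later).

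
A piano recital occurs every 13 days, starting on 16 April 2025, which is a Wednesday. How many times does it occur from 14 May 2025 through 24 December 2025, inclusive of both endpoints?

Occurrences land 13·i days after 16 April 2025 for i = 0, 1, 2, …
14 May 2025 is 28 days after the start; 28 ÷ 13 = 2 remainder 2; since the remainder is 2, round up to i = 3. First occurrence in the window: #4 on 25 May 2025 (3×13 = 39 days in).
24 December 2025 is 252 days after the start; 252 ÷ 13 = 19 remainder 5. Last occurrence in the window: #20 on 19 December 2025.
Occurrences #4 through #20: 17 in total.

17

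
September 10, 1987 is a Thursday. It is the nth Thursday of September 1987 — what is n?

Day 10 falls in week ⌈10/7⌉ of the month.
Days 1–7 hold the 1st Thursday, 8–14 the 2nd, 15–21 the 3rd, 22–28 the 4th, 29–31 the 5th.
10 is in the range for the 2nd.

2nd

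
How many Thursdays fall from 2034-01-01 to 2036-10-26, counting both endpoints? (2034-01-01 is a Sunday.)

147

2034-01-01 is a Sunday; the first Thursday on or after it is 2034-01-05 (4 days later).
From 2034-01-05 to 2036-10-26: 360 + 365 + 300 = 1025 days (rest of 2034, 2035, to 2036-10-26 in 2036).
1025 ÷ 7 = 146 full weeks with remainder 3, so 146 more Thursdays after the first → 147.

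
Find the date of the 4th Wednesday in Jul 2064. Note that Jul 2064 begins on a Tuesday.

Jul 2064 begins on a Tuesday, so the first Wednesday is Jul 2 (1 day later).
The 4th Wednesday is 3 weeks later: 2 + 21 = 23.

Jul 23, 2064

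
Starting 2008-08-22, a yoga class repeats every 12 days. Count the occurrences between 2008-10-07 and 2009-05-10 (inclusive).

18

Occurrences land 12·i days after 2008-08-22 for i = 0, 1, 2, …
2008-10-07 is 46 days after the start; 46 ÷ 12 = 3 remainder 10; since the remainder is 10, round up to i = 4. First occurrence in the window: #5 on 2008-10-09 (4×12 = 48 days in).
2009-05-10 is 261 days after the start; 261 ÷ 12 = 21 remainder 9. Last occurrence in the window: #22 on 2009-05-01.
Occurrences #5 through #22: 18 in total.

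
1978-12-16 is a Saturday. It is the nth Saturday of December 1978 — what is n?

Day 16 falls in week ⌈16/7⌉ of the month.
Days 1–7 hold the 1st Saturday, 8–14 the 2nd, 15–21 the 3rd, 22–28 the 4th, 29–31 the 5th.
16 is in the range for the 3rd.

3rd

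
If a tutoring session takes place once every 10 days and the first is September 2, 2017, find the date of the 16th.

January 30, 2018

The 16th occurrence is 15 intervals after the first: 15 × 10 = 150 days after September 2, 2017.
September has 30 days — 28 days to the end of September leaves 122.
October has 31 days (91 left).
November has 30 days (61 left).
December has 31 days (30 left).
30 days into January → January 30, 2018.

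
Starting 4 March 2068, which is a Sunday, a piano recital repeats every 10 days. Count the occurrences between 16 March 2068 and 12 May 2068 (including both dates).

Occurrences land 10·i days after 4 March 2068 for i = 0, 1, 2, …
16 March 2068 is 12 days after the start; 12 ÷ 10 = 1 remainder 2; since the remainder is 2, round up to i = 2. First occurrence in the window: #3 on 24 March 2068 (2×10 = 20 days in).
12 May 2068 is 69 days after the start; 69 ÷ 10 = 6 remainder 9. Last occurrence in the window: #7 on 3 May 2068.
Occurrences #3 through #7: 5 in total.

5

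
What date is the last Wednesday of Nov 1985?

The first Wednesday of Nov 1985 is Nov 6.
Nov 1985 has 30 days. Adding weeks: 6, 13, 20, 27 — the last one ≤ 30 is the 27th.

Nov 27, 1985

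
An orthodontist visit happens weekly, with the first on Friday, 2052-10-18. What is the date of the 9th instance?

2052-12-13

The 9th occurrence is 8 intervals after the first: 8 × 7 = 56 days after 2052-10-18.
October has 31 days — 13 days to the end of October leaves 43.
November has 30 days (13 left).
13 days into December → 2052-12-13.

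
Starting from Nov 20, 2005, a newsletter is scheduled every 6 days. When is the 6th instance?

The 6th occurrence is 5 intervals after the first: 5 × 6 = 30 days after Nov 20, 2005.
Nov has 30 days — 10 days to the end of Nov leaves 20.
20 days into Dec → Dec 20, 2005.

Dec 20, 2005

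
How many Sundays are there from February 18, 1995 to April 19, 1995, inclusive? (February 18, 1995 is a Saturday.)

February 18, 1995 is a Saturday; the first Sunday on or after it is February 19, 1995 (1 day later).
From February 19, 1995 to April 19, 1995: 9 + 31 + 19 = 59 days (rest of February, March, April).
59 ÷ 7 = 8 full weeks with remainder 3, so 8 more Sundays after the first → 9.

9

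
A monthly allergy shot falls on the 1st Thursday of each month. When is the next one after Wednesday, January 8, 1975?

February 6, 1975

January 1975 starts on a Wednesday, so its 1st Thursday is January 2, 1975 (1 day in).
That is not after January 8, 1975, so look at February 1975.
February 1975 starts on a Saturday, so its 1st Thursday is February 6, 1975 (5 days in).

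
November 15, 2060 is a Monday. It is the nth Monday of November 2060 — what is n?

Day 15 falls in week ⌈15/7⌉ of the month.
Days 1–7 hold the 1st Monday, 8–14 the 2nd, 15–21 the 3rd, 22–28 the 4th, 29–31 the 5th.
15 is in the range for the 3rd.

3rd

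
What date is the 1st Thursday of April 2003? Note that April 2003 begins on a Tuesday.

April 2003 begins on a Tuesday, so the first Thursday is April 3 (2 days later).

April 3, 2003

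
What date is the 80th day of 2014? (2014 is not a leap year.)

January has 31 days (80 − 31 = 49 remain).
February has 28 days (49 − 28 = 21 remain).
21 into March → March 21.

2014-03-21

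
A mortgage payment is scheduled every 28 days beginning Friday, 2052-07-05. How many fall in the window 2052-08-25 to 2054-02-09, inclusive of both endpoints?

Occurrences land 28·i days after 2052-07-05 for i = 0, 1, 2, …
2052-08-25 is 51 days after the start; 51 ÷ 28 = 1 remainder 23; since the remainder is 23, round up to i = 2. First occurrence in the window: #3 on 2052-08-30 (2×28 = 56 days in).
2054-02-09 is 584 days after the start; 584 ÷ 28 = 20 remainder 24. Last occurrence in the window: #21 on 2054-01-16.
Occurrences #3 through #21: 19 in total.

19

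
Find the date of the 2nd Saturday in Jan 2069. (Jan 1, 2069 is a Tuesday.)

Jan 2069 begins on a Tuesday, so the first Saturday is Jan 5 (4 days later).
The 2nd Saturday is 1 weeks later: 5 + 7 = 12.

Jan 12, 2069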